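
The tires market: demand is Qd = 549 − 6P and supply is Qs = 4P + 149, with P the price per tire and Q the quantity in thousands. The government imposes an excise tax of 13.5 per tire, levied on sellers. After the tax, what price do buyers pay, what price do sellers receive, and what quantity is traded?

Buyers pay 45.4; sellers receive 31.9; quantity = 276.6.

Without the tax, 549 − 6P = 4P + 149 gives 10P = 400, so P* = 40 and Q* = 309.
With the tax collected from sellers, supply shifts: Qs = 4(P − 13.5) + 149.
New equilibrium: buyers pay 45.4, sellers receive 31.9, Q = 276.6. (Wedge: Pb − Ps = 13.5.)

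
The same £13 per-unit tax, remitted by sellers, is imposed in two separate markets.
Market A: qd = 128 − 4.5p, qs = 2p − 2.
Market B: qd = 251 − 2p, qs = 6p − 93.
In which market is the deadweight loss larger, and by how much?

Market A: pre-tax p* = £20, q* = 38; post-tax q = 20; deadweight loss = £117.
Market B: pre-tax p* = £43, q* = 165; post-tax q = 145.5; deadweight loss = £126.75.
Difference: £117 vs £126.75 → market B is larger by £9.75.

Market B, by £9.75.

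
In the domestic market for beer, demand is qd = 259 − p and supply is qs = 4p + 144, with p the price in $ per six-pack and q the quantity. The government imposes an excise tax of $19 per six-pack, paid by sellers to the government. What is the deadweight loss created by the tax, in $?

Without the tax, 259 − p = 4p + 144 gives 5p = 115, so p* = $23 and q* = 236.
With the tax collected from sellers, supply shifts: qs = 4(p − 19) + 144.
Solving gives q = 220.8 with consumers paying $38.2 and sellers receiving $19.2 (the $19 wedge).
Quantity falls by |ΔQ| = |236 − 220.8| = 15.2.
DWL = ½ · t · |ΔQ| = ½ · 19 · 15.2 = $144.4.

Deadweight loss = $144.4.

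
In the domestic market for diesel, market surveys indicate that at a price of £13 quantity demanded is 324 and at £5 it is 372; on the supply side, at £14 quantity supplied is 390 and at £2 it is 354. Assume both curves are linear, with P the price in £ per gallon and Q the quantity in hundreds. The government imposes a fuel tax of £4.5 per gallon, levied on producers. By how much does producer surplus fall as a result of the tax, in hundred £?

Demand slope: (372 − 324)/(5 − 13) = -6, so Qd = 402 − 6P.
Supply slope: (354 − 390)/(2 − 14) = 3, so Qs = 3P + 348.
Before the tax: set 402 − 6P = 3P + 348 → P* = £6, Q* = 366.
With the tax collected from producers, supply shifts: Qs = 3(P − 4.5) + 348.
New equilibrium: buyers pay £7.5, producers receive £3, Q = 357. (Wedge: Pb − Ps = 4.5.)
ΔPS is the trapezoid between Q = 357 and Q = 366 of height £3: ½ · (366 + 357) · 3 = £1084.5.

Producer surplus falls by £1084.5 hundred.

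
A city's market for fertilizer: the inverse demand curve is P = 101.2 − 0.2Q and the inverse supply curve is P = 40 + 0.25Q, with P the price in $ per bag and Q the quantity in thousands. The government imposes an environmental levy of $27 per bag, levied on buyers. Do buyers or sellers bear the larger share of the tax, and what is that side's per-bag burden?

Sellers bear the larger share: $15 per bag.

Rewrite in direct form: Qd = 506 − 5P and Qs = 4P − 160.
Without the tax, 506 − 5P = 4P − 160 gives 9P = 666, so P* = $74 and Q* = 136.
With the tax collected from buyers, demand (in seller-price terms) shifts: Qd = 506 − 5(P + 27).
Solving gives Q = 76 with buyers paying $86 and sellers receiving $59 (the $27 wedge).
Per-bag burden: buyers $12, sellers $15.
Sellers take the larger share because supply is less price-elastic here (demand slope 5 vs supply slope 4).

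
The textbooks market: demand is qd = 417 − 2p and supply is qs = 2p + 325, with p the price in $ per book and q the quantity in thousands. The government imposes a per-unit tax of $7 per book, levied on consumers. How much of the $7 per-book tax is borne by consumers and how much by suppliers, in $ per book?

Consumers bear $3.5 per book; suppliers bear $3.5 per book.

Without the tax, 417 − 2p = 2p + 325 gives 4p = 92, so p* = $23 and q* = 371.
With the tax collected from consumers, demand (in seller-price terms) shifts: qd = 417 − 2(p + 7).
Solving gives q = 364 with consumers paying $26.5 and suppliers receiving $19.5 (the $7 wedge).
Burden on consumers: $3.5; on suppliers: $3.5. (They sum to $7.)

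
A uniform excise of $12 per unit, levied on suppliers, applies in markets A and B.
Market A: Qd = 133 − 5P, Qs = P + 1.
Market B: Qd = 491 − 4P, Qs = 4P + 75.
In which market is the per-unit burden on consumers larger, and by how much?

Market B, by $4.

Market A: pre-tax P* = $22, Q* = 23; post-tax Q = 13; per-unit burden on consumers = $2.
Market B: pre-tax P* = $52, Q* = 283; post-tax Q = 259; per-unit burden on consumers = $6.
Difference: $2 vs $6 → market B is larger by $4.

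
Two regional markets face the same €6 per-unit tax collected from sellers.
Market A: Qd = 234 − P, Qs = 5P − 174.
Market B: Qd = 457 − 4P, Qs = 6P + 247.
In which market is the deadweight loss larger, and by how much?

Market B, by €28.2.

Market A: pre-tax P* = €68, Q* = 166; post-tax Q = 161; deadweight loss = €15.
Market B: pre-tax P* = €21, Q* = 373; post-tax Q = 358.6; deadweight loss = €43.2.
Difference: €15 vs €43.2 → market B is larger by €28.2.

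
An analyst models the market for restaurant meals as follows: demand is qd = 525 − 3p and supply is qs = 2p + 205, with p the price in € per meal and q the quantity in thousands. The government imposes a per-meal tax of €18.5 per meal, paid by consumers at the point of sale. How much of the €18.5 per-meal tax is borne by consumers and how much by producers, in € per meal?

Consumers bear €7.4 per meal; producers bear €11.1 per meal.

Without the tax, 525 − 3p = 2p + 205 gives 5p = 320, so p* = €64 and q* = 333.
With the tax collected from consumers, demand (in seller-price terms) shifts: qd = 525 − 3(p + 18.5).
New equilibrium: consumers pay €71.4, producers receive €52.9, q = 310.8. (Wedge: pb − ps = 18.5.)
Burden on consumers: €7.4; on producers: €11.1. (They sum to €18.5.)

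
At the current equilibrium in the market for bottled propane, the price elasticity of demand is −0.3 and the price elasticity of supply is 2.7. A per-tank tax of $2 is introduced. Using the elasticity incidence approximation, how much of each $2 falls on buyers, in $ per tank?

Incidence ratio: buyers' share ≈ εs / (εs + |εd|) = 2.7 / (2.7 + 0.3) = 0.9.
So buyers bear ≈ 0.9 × $2 = $1.8; suppliers bear $0.2.

Buyers bear ≈ $1.8 per tank.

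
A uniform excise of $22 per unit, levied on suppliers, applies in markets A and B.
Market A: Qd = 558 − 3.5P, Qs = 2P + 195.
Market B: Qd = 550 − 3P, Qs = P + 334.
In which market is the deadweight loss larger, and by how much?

Market A: pre-tax P* = $66, Q* = 327; post-tax Q = 299; deadweight loss = $308.
Market B: pre-tax P* = $54, Q* = 388; post-tax Q = 371.5; deadweight loss = $181.5.
Difference: $308 vs $181.5 → market A is larger by $126.5.

Market A, by $126.5.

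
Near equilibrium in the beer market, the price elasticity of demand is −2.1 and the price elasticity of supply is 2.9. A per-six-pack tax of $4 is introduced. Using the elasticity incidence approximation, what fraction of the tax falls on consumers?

Consumers' share ≈ 0.58.

Incidence ratio: consumers' share ≈ εs / (εs + |εd|) = 2.9 / (2.9 + 2.1) = 0.58.
Supply is the more elastic side, so consumers bear the larger share.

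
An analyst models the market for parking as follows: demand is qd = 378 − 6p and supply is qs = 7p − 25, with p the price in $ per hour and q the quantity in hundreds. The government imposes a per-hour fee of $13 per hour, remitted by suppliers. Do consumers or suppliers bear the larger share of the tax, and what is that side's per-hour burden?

Consumers bear the larger share: $7 per hour.

Without the tax, 378 − 6p = 7p − 25 gives 13p = 403, so p* = $31 and q* = 192.
With the tax collected from suppliers, supply shifts: qs = 7(p − 13) − 25.
Solving gives q = 150 with consumers paying $38 and suppliers receiving $25 (the $13 wedge).
Per-hour burden: consumers $7, suppliers $6.
Consumers take the larger share because demand is less price-elastic here (demand slope 6 vs supply slope 7).
The less price-elastic side of the market bears the larger share of a per-unit tax.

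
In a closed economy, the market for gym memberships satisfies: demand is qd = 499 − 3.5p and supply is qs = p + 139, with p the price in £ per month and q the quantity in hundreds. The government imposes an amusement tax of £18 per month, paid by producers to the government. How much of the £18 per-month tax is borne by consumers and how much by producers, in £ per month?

Consumers bear £4 per month; producers bear £14 per month.

Without the tax, 499 − 3.5p = p + 139 gives 4.5p = 360, so p* = £80 and q* = 219.
With the tax collected from producers, supply shifts: qs = (p − 18) + 139.
Solving gives q = 205 with consumers paying £84 and producers receiving £66 (the £18 wedge).
Burden on consumers: £4; on producers: £14. (They sum to £18.)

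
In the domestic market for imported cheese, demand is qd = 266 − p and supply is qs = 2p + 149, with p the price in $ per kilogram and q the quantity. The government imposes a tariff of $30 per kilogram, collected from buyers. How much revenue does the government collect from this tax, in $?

Tax revenue = $6210.

Without the tax, 266 − p = 2p + 149 gives 3p = 117, so p* = $39 and q* = 227.
With the tax collected from buyers, demand (in seller-price terms) shifts: qd = 266 − (p + 30).
Solving gives q = 207 with buyers paying $59 and sellers receiving $29 (the $30 wedge).
Revenue = t · Q = 30 · 207 = $6210.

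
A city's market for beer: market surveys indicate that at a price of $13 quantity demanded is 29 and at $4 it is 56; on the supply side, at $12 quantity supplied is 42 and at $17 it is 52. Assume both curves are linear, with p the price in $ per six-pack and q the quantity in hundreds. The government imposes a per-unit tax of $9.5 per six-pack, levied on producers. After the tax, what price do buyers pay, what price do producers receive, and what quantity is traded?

Demand slope: (56 − 29)/(4 − 13) = -3, so qd = 68 − 3p.
Supply slope: (52 − 42)/(17 − 12) = 2, so qs = 2p + 18.
Without the tax, 68 − 3p = 2p + 18 gives 5p = 50, so p* = $10 and q* = 38.
With the tax collected from producers, supply shifts: qs = 2(p − 9.5) + 18.
New equilibrium: buyers pay $13.8, producers receive $4.3, q = 26.6. (Wedge: pb − ps = 9.5.)
The less price-elastic side of the market bears the larger share of a per-unit tax.

Buyers pay $13.8; producers receive $4.3; quantity = 26.6.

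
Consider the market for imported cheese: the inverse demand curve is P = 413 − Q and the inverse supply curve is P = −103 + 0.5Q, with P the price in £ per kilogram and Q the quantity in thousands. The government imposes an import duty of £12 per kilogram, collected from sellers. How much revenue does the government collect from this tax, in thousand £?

Tax revenue = £4032 thousand.

Inverting to Q(P) form: Qd = 413 − P; Qs = 2P + 206.
Before the tax: set 413 − P = 2P + 206 → P* = £69, Q* = 344.
With the tax collected from sellers, supply shifts: Qs = 2(P − 12) + 206.
Solving gives Q = 336 with buyers paying £77 and sellers receiving £65 (the £12 wedge).
Revenue = t · Q = 12 · 336 = £4032.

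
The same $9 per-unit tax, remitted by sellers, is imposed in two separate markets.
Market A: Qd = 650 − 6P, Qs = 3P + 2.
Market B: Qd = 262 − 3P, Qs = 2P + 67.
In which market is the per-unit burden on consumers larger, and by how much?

Market B, by $0.6.

Market A: pre-tax P* = $72, Q* = 218; post-tax Q = 200; per-unit burden on consumers = $3.
Market B: pre-tax P* = $39, Q* = 145; post-tax Q = 134.2; per-unit burden on consumers = $3.6.
Difference: $3 vs $3.6 → market B is larger by $0.6.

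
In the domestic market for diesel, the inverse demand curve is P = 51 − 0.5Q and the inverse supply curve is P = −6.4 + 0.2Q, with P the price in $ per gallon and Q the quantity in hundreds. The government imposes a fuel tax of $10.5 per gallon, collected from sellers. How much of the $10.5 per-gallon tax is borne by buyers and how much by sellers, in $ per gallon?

Inverting to Q(P) form: Qd = 102 − 2P; Qs = 5P + 32.
Without the tax, 102 − 2P = 5P + 32 gives 7P = 70, so P* = $10 and Q* = 82.
With the tax collected from sellers, supply shifts: Qs = 5(P − 10.5) + 32.
New equilibrium: buyers pay $17.5, sellers receive $7, Q = 67. (Wedge: Pb − Ps = 10.5.)
Burden on buyers: $7.5; on sellers: $3. (They sum to $10.5.)
The less price-elastic side of the market bears the larger share of a per-unit tax.

Buyers bear $7.5 per gallon; sellers bear $3 per gallon.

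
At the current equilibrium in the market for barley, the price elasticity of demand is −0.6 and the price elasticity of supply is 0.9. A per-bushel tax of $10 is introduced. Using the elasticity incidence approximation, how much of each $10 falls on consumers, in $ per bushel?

Incidence ratio: consumers' share ≈ εs / (εs + |εd|) = 0.9 / (0.9 + 0.6) = 0.6.
So consumers bear ≈ 0.6 × $10 = $6; producers bear $4.

Consumers bear ≈ $6 per bushel.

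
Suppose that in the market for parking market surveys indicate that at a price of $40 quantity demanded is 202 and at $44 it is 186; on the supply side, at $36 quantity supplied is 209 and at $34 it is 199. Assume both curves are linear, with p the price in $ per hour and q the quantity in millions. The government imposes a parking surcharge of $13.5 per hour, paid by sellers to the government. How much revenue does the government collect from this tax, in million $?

Tax revenue = $2484 million.

Demand slope: (186 − 202)/(44 − 40) = -4, so qd = 362 − 4p.
Supply slope: (199 − 209)/(34 − 36) = 5, so qs = 5p + 29.
Without the tax, 362 − 4p = 5p + 29 gives 9p = 333, so p* = $37 and q* = 214.
With the tax collected from sellers, supply shifts: qs = 5(p − 13.5) + 29.
Solving gives q = 184 with consumers paying $44.5 and sellers receiving $31 (the $13.5 wedge).
Revenue = t · Q = 13.5 · 184 = $2484.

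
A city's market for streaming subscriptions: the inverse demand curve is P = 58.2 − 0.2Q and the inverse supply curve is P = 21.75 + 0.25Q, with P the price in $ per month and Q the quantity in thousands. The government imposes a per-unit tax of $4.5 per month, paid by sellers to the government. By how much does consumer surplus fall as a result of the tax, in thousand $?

Consumer surplus falls by $152 thousand.

Rewrite in direct form: Qd = 291 − 5P and Qs = 4P − 87.
Before the tax: set 291 − 5P = 4P − 87 → P* = $42, Q* = 81.
With the tax collected from sellers, supply shifts: Qs = 4(P − 4.5) − 87.
New equilibrium: consumers pay $44, sellers receive $39.5, Q = 71. (Wedge: Pb − Ps = 4.5.)
ΔCS is the trapezoid between Q = 71 and Q = 81 of height $2: ½ · (81 + 71) · 2 = $152.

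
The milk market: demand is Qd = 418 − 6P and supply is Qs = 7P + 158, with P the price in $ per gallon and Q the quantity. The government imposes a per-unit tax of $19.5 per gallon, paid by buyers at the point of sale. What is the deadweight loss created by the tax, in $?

Before the tax: set 418 − 6P = 7P + 158 → P* = $20, Q* = 298.
With the tax collected from buyers, demand (in seller-price terms) shifts: Qd = 418 − 6(P + 19.5).
Solving gives Q = 235 with buyers paying $30.5 and sellers receiving $11 (the $19.5 wedge).
Quantity falls by |ΔQ| = |298 − 235| = 63.
DWL = ½ · t · |ΔQ| = ½ · 19.5 · 63 = $614.25.

Deadweight loss = $614.25.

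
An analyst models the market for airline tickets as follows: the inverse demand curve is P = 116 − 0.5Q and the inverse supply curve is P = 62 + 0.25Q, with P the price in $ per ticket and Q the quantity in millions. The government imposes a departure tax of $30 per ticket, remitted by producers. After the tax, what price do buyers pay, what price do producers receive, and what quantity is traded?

Buyers pay $100; producers receive $70; quantity = 32.

Inverting to Q(P) form: Qd = 232 − 2P; Qs = 4P − 248.
Before the tax: set 232 − 2P = 4P − 248 → P* = $80, Q* = 72.
With the tax collected from producers, supply shifts: Qs = 4(P − 30) − 248.
Solving gives Q = 32 with buyers paying $100 and producers receiving $70 (the $30 wedge).
The less price-elastic side of the market bears the larger share of a per-unit tax.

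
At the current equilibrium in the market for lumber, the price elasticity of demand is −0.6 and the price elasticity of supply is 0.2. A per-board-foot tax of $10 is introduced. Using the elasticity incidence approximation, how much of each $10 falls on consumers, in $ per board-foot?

Consumers bear ≈ $2.5 per board-foot.

Incidence ratio: consumers' share ≈ εs / (εs + |εd|) = 0.2 / (0.2 + 0.6) = 0.25.
So consumers bear ≈ 0.25 × $10 = $2.5; producers bear $7.5.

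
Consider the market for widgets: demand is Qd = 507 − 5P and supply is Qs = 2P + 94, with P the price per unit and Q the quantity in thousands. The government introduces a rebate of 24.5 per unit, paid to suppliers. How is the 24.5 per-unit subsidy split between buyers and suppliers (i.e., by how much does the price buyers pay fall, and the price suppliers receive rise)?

Without the subsidy, 507 − 5P = 2P + 94 gives 7P = 413, so P* = 59 and Q* = 212.
With a per-unit subsidy paid to suppliers, each receives P + 24.5 per unit sold, so supply becomes Qs = 2(P + 24.5) + 94.
Solving gives Q = 247 with buyers paying 52 and suppliers receiving 76.5 (the 24.5 wedge).
Gain to buyers: 7; to suppliers: 17.5. (They sum to 24.5.)

Buyers gain 7 per unit; suppliers gain 17.5 per unit.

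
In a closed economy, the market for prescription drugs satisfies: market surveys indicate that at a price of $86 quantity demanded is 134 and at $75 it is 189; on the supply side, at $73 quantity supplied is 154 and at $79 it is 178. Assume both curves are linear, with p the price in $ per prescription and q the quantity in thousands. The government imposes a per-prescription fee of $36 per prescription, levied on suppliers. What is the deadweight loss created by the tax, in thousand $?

Demand slope: (189 − 134)/(75 − 86) = -5, so qd = 564 − 5p.
Supply slope: (178 − 154)/(79 − 73) = 4, so qs = 4p − 138.
Without the tax, 564 − 5p = 4p − 138 gives 9p = 702, so p* = $78 and q* = 174.
With the tax collected from suppliers, supply shifts: qs = 4(p − 36) − 138.
New equilibrium: buyers pay $94, suppliers receive $58, q = 94. (Wedge: pb − ps = 36.)
Quantity falls by |ΔQ| = |174 − 94| = 80.
DWL = ½ · t · |ΔQ| = ½ · 36 · 80 = $1440.

Deadweight loss = $1440 thousand.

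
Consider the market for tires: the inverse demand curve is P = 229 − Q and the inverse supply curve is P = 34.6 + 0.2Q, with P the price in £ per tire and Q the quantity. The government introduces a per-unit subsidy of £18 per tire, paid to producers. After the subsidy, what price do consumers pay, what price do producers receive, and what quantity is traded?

Consumers pay £52; producers receive £70; quantity = 177.

Rewrite in direct form: Qd = 229 − P and Qs = 5P − 173.
Before the subsidy: set 229 − P = 5P − 173 → P* = £67, Q* = 162.
With a per-unit subsidy paid to producers, each receives P + 18 per unit sold, so supply becomes Qs = 5(P + 18) − 173.
New equilibrium: consumers pay £52, producers receive £70, Q = 177. (Wedge: Pb − Ps = −18.)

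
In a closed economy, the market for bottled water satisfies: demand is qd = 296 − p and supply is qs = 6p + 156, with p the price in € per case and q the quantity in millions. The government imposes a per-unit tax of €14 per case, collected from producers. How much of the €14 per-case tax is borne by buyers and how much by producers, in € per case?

Before the tax: set 296 − p = 6p + 156 → p* = €20, q* = 276.
With the tax collected from producers, supply shifts: qs = 6(p − 14) + 156.
Solving gives q = 264 with buyers paying €32 and producers receiving €18 (the €14 wedge).
Burden on buyers: €12; on producers: €2. (They sum to €14.)
The less price-elastic side of the market bears the larger share of a per-unit tax.

Buyers bear €12 per case; producers bear €2 per case.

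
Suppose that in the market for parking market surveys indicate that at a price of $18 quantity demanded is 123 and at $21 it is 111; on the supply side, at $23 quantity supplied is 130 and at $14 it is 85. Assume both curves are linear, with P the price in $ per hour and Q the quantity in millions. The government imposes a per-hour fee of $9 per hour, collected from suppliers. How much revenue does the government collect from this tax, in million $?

Tax revenue = $855 million.

Demand slope: (111 − 123)/(21 − 18) = -4, so Qd = 195 − 4P.
Supply slope: (85 − 130)/(14 − 23) = 5, so Qs = 5P + 15.
Before the tax: set 195 − 4P = 5P + 15 → P* = $20, Q* = 115.
With the tax collected from suppliers, supply shifts: Qs = 5(P − 9) + 15.
Solving gives Q = 95 with consumers paying $25 and suppliers receiving $16 (the $9 wedge).
Revenue = t · Q = 9 · 95 = $855.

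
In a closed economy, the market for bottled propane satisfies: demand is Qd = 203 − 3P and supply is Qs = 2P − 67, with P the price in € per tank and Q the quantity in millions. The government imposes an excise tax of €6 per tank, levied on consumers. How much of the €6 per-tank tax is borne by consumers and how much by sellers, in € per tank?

Without the tax, 203 − 3P = 2P − 67 gives 5P = 270, so P* = €54 and Q* = 41.
With the tax collected from consumers, demand (in seller-price terms) shifts: Qd = 203 − 3(P + 6).
Solving gives Q = 33.8 with consumers paying €56.4 and sellers receiving €50.4 (the €6 wedge).
Burden on consumers: €2.4; on sellers: €3.6. (They sum to €6.)

Consumers bear €2.4 per tank; sellers bear €3.6 per tank.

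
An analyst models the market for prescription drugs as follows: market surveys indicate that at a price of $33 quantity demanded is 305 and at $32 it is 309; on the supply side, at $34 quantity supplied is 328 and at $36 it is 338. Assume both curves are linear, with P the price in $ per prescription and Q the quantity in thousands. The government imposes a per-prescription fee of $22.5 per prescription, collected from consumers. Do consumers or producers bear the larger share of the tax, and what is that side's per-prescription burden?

Consumers bear the larger share: $12.5 per prescription.

Demand slope: (309 − 305)/(32 − 33) = -4, so Qd = 437 − 4P.
Supply slope: (338 − 328)/(36 − 34) = 5, so Qs = 5P + 158.
Without the tax, 437 − 4P = 5P + 158 gives 9P = 279, so P* = $31 and Q* = 313.
With the tax collected from consumers, demand (in seller-price terms) shifts: Qd = 437 − 4(P + 22.5).
Solving gives Q = 263 with consumers paying $43.5 and producers receiving $21 (the $22.5 wedge).
Per-prescription burden: consumers $12.5, producers $10.
Consumers take the larger share because demand is less price-elastic here (demand slope 4 vs supply slope 5).
The less price-elastic side of the market bears the larger share of a per-unit tax.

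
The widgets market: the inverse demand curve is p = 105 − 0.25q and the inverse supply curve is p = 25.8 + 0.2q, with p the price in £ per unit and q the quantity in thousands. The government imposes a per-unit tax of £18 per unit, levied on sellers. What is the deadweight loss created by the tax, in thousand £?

Deadweight loss = £360 thousand.

Rewrite in direct form: qd = 420 − 4p and qs = 5p − 129.
Before the tax: set 420 − 4p = 5p − 129 → p* = £61, q* = 176.
With the tax collected from sellers, supply shifts: qs = 5(p − 18) − 129.
Solving gives q = 136 with consumers paying £71 and sellers receiving £53 (the £18 wedge).
Quantity falls by |ΔQ| = |176 − 136| = 40.
DWL = ½ · t · |ΔQ| = ½ · 18 · 40 = £360.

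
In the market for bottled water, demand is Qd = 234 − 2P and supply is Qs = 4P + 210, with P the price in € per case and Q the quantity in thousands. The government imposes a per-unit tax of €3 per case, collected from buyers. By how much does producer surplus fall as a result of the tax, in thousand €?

Before the tax: set 234 − 2P = 4P + 210 → P* = €4, Q* = 226.
With the tax collected from buyers, demand (in seller-price terms) shifts: Qd = 234 − 2(P + 3).
Solving gives Q = 222 with buyers paying €6 and suppliers receiving €3 (the €3 wedge).
ΔPS is the trapezoid between Q = 222 and Q = 226 of height €1: ½ · (226 + 222) · 1 = €224.

Producer surplus falls by €224 thousand.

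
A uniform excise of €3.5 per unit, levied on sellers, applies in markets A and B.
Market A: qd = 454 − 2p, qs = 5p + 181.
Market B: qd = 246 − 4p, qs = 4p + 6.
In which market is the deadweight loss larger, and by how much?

Market A: pre-tax p* = €39, q* = 376; post-tax q = 371; deadweight loss = €8.75.
Market B: pre-tax p* = €30, q* = 126; post-tax q = 119; deadweight loss = €12.25.
Difference: €8.75 vs €12.25 → market B is larger by €3.5.

Market B, by €3.5.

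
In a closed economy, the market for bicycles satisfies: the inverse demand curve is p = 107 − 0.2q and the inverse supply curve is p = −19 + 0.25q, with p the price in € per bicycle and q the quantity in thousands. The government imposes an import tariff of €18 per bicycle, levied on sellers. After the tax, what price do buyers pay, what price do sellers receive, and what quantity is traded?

Buyers pay €59; sellers receive €41; quantity = 240.

Rewrite in direct form: qd = 535 − 5p and qs = 4p + 76.
Without the tax, 535 − 5p = 4p + 76 gives 9p = 459, so p* = €51 and q* = 280.
With the tax collected from sellers, supply shifts: qs = 4(p − 18) + 76.
Solving gives q = 240 with buyers paying €59 and sellers receiving €41 (the €18 wedge).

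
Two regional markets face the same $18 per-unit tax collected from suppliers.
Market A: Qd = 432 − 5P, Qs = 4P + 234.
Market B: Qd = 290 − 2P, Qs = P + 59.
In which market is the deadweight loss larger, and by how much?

Market A, by $252.

Market A: pre-tax P* = $22, Q* = 322; post-tax Q = 282; deadweight loss = $360.
Market B: pre-tax P* = $77, Q* = 136; post-tax Q = 124; deadweight loss = $108.
Difference: $360 vs $108 → market A is larger by $252.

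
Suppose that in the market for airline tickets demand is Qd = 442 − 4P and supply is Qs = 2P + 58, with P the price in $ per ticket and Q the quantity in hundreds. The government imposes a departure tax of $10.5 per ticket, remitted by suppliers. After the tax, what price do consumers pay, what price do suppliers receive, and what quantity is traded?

Before the tax: set 442 − 4P = 2P + 58 → P* = $64, Q* = 186.
With the tax collected from suppliers, supply shifts: Qs = 2(P − 10.5) + 58.
Solving gives Q = 172 with consumers paying $67.5 and suppliers receiving $57 (the $10.5 wedge).

Consumers pay $67.5; suppliers receive $57; quantity = 172.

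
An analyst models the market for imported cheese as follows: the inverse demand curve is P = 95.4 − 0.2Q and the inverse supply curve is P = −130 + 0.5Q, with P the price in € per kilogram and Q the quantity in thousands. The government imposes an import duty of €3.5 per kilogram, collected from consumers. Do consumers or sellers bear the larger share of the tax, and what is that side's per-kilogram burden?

Inverting to Q(P) form: Qd = 477 − 5P; Qs = 2P + 260.
Before the tax: set 477 − 5P = 2P + 260 → P* = €31, Q* = 322.
With the tax collected from consumers, demand (in seller-price terms) shifts: Qd = 477 − 5(P + 3.5).
Solving gives Q = 317 with consumers paying €32 and sellers receiving €28.5 (the €3.5 wedge).
Per-kilogram burden: consumers €1, sellers €2.5.
Sellers take the larger share because supply is less price-elastic here (demand slope 5 vs supply slope 2).

Sellers bear the larger share: €2.5 per kilogram.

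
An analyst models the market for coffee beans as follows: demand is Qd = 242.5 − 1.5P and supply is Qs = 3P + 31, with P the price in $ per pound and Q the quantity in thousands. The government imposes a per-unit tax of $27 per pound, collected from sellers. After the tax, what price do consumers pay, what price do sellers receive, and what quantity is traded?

Consumers pay $65; sellers receive $38; quantity = 145.

Without the tax, 242.5 − 1.5P = 3P + 31 gives 4.5P = 211.5, so P* = $47 and Q* = 172.
With the tax collected from sellers, supply shifts: Qs = 3(P − 27) + 31.
Solving gives Q = 145 with consumers paying $65 and sellers receiving $38 (the $27 wedge).
The less price-elastic side of the market bears the larger share of a per-unit tax.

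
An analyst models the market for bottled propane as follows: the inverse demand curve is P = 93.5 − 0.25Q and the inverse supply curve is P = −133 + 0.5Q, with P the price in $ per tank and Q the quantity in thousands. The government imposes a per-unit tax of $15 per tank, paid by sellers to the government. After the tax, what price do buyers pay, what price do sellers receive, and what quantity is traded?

Buyers pay $23; sellers receive $8; quantity = 282.

Inverting to Q(P) form: Qd = 374 − 4P; Qs = 2P + 266.
Without the tax, 374 − 4P = 2P + 266 gives 6P = 108, so P* = $18 and Q* = 302.
With the tax collected from sellers, supply shifts: Qs = 2(P − 15) + 266.
New equilibrium: buyers pay $23, sellers receive $8, Q = 282. (Wedge: Pb − Ps = 15.)
The less price-elastic side of the market bears the larger share of a per-unit tax.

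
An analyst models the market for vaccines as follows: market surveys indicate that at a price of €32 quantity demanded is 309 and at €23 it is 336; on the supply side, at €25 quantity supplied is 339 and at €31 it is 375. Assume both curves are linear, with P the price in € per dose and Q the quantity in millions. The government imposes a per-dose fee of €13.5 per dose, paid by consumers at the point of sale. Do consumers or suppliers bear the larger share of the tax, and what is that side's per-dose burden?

Demand slope: (336 − 309)/(23 − 32) = -3, so Qd = 405 − 3P.
Supply slope: (375 − 339)/(31 − 25) = 6, so Qs = 6P + 189.
Before the tax: set 405 − 3P = 6P + 189 → P* = €24, Q* = 333.
With the tax collected from consumers, demand (in seller-price terms) shifts: Qd = 405 − 3(P + 13.5).
New equilibrium: consumers pay €33, suppliers receive €19.5, Q = 306. (Wedge: Pb − Ps = 13.5.)
Per-dose burden: consumers €9, suppliers €4.5.
Consumers take the larger share because demand is less price-elastic here (demand slope 3 vs supply slope 6).

Consumers bear the larger share: €9 per dose.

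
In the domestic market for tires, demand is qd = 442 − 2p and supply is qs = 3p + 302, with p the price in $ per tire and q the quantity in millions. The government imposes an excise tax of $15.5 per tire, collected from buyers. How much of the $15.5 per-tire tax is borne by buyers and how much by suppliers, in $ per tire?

Without the tax, 442 − 2p = 3p + 302 gives 5p = 140, so p* = $28 and q* = 386.
With the tax collected from buyers, demand (in seller-price terms) shifts: qd = 442 − 2(p + 15.5).
Solving gives q = 367.4 with buyers paying $37.3 and suppliers receiving $21.8 (the $15.5 wedge).
Burden on buyers: $9.3; on suppliers: $6.2. (They sum to $15.5.)
The less price-elastic side of the market bears the larger share of a per-unit tax.

Buyers bear $9.3 per tire; suppliers bear $6.2 per tire.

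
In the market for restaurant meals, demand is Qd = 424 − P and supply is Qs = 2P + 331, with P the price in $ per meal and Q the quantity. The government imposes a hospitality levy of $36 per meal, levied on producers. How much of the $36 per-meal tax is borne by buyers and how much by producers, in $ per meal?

Before the tax: set 424 − P = 2P + 331 → P* = $31, Q* = 393.
With the tax collected from producers, supply shifts: Qs = 2(P − 36) + 331.
New equilibrium: buyers pay $55, producers receive $19, Q = 369. (Wedge: Pb − Ps = 36.)
Burden on buyers: $24; on producers: $12. (They sum to $36.)
The less price-elastic side of the market bears the larger share of a per-unit tax.

Buyers bear $24 per meal; producers bear $12 per meal.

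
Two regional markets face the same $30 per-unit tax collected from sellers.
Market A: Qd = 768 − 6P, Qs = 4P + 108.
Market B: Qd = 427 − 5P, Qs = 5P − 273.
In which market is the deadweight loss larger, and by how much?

Market B, by $45.

Market A: pre-tax P* = $66, Q* = 372; post-tax Q = 300; deadweight loss = $1080.
Market B: pre-tax P* = $70, Q* = 77; post-tax Q = 2; deadweight loss = $1125.
Difference: $1080 vs $1125 → market B is larger by $45.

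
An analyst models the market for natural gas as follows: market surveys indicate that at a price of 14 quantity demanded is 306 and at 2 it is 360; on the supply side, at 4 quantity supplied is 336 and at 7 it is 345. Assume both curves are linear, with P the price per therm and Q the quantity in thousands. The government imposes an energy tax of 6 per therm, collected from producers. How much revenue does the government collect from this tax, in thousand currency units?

Demand slope: (360 − 306)/(2 − 14) = -4.5, so Qd = 369 − 4.5P.
Supply slope: (345 − 336)/(7 − 4) = 3, so Qs = 3P + 324.
Without the tax, 369 − 4.5P = 3P + 324 gives 7.5P = 45, so P* = 6 and Q* = 342.
With the tax collected from producers, supply shifts: Qs = 3(P − 6) + 324.
New equilibrium: buyers pay 8.4, producers receive 2.4, Q = 331.2. (Wedge: Pb − Ps = 6.)
Revenue = t · Q = 6 · 331.2 = 1987.2.

Tax revenue = 1987.2 thousand.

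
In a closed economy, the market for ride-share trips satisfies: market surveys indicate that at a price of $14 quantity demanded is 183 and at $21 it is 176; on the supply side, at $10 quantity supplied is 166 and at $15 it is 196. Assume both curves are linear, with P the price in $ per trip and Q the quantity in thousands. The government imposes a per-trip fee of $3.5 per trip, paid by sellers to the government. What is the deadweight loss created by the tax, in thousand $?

Demand slope: (176 − 183)/(21 − 14) = -1, so Qd = 197 − P.
Supply slope: (196 − 166)/(15 − 10) = 6, so Qs = 6P + 106.
Before the tax: set 197 − P = 6P + 106 → P* = $13, Q* = 184.
With the tax collected from sellers, supply shifts: Qs = 6(P − 3.5) + 106.
Solving gives Q = 181 with consumers paying $16 and sellers receiving $12.5 (the $3.5 wedge).
Quantity falls by |ΔQ| = |184 − 181| = 3.
DWL = ½ · t · |ΔQ| = ½ · 3.5 · 3 = $5.25.

Deadweight loss = $5.25 thousand.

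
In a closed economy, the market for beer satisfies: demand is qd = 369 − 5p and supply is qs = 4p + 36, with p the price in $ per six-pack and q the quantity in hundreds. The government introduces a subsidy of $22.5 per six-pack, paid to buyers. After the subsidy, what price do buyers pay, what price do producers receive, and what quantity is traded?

Buyers pay $27; producers receive $49.5; quantity = 234.

Without the subsidy, 369 − 5p = 4p + 36 gives 9p = 333, so p* = $37 and q* = 184.
With a per-unit subsidy paid to buyers, each effectively pays p − 22.5, so demand becomes qd = 369 − 5(p − 22.5).
Solving gives q = 234 with buyers paying $27 and producers receiving $49.5 (the $22.5 wedge).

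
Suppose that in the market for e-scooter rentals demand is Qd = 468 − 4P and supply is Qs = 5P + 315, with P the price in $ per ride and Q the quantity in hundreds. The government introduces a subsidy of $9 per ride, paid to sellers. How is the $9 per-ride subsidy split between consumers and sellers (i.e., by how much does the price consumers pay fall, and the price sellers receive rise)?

Consumers gain $5 per ride; sellers gain $4 per ride.

Without the subsidy, 468 − 4P = 5P + 315 gives 9P = 153, so P* = $17 and Q* = 400.
With a per-unit subsidy paid to sellers, each receives P + 9 per unit sold, so supply becomes Qs = 5(P + 9) + 315.
New equilibrium: consumers pay $12, sellers receive $21, Q = 420. (Wedge: Pb − Ps = −9.)
Gain to consumers: $5; to sellers: $4. (They sum to $9.)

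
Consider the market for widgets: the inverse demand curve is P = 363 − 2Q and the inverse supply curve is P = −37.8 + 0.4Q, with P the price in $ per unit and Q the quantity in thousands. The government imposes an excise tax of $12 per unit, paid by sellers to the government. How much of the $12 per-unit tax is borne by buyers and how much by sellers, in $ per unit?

Buyers bear $10 per unit; sellers bear $2 per unit.

Rewrite in direct form: Qd = 181.5 − 0.5P and Qs = 2.5P + 94.5.
Without the tax, 181.5 − 0.5P = 2.5P + 94.5 gives 3P = 87, so P* = $29 and Q* = 167.
With the tax collected from sellers, supply shifts: Qs = 2.5(P − 12) + 94.5.
New equilibrium: buyers pay $39, sellers receive $27, Q = 162. (Wedge: Pb − Ps = 12.)
Burden on buyers: $10; on sellers: $2. (They sum to $12.)
The less price-elastic side of the market bears the larger share of a per-unit tax.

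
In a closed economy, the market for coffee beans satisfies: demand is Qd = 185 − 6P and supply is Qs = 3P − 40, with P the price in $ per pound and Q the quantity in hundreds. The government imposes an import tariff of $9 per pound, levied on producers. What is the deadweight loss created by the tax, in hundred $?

Without the tax, 185 − 6P = 3P − 40 gives 9P = 225, so P* = $25 and Q* = 35.
With the tax collected from producers, supply shifts: Qs = 3(P − 9) − 40.
Solving gives Q = 17 with buyers paying $28 and producers receiving $19 (the $9 wedge).
Quantity falls by |ΔQ| = |35 − 17| = 18.
DWL = ½ · t · |ΔQ| = ½ · 9 · 18 = $81.

Deadweight loss = $81 hundred.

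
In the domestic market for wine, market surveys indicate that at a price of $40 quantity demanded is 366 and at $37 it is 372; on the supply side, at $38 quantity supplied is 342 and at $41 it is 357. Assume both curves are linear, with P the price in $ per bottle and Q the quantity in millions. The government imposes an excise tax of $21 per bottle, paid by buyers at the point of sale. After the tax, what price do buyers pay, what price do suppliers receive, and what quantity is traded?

Buyers pay $57; suppliers receive $36; quantity = 332.

Demand slope: (372 − 366)/(37 − 40) = -2, so Qd = 446 − 2P.
Supply slope: (357 − 342)/(41 − 38) = 5, so Qs = 5P + 152.
Before the tax: set 446 − 2P = 5P + 152 → P* = $42, Q* = 362.
With the tax collected from buyers, demand (in seller-price terms) shifts: Qd = 446 − 2(P + 21).
New equilibrium: buyers pay $57, suppliers receive $36, Q = 332. (Wedge: Pb − Ps = 21.)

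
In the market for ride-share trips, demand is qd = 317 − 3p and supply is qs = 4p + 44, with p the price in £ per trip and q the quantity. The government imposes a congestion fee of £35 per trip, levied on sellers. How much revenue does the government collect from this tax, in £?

Tax revenue = £4900.

Without the tax, 317 − 3p = 4p + 44 gives 7p = 273, so p* = £39 and q* = 200.
With the tax collected from sellers, supply shifts: qs = 4(p − 35) + 44.
New equilibrium: buyers pay £59, sellers receive £24, q = 140. (Wedge: pb − ps = 35.)
Revenue = t · Q = 35 · 140 = £4900.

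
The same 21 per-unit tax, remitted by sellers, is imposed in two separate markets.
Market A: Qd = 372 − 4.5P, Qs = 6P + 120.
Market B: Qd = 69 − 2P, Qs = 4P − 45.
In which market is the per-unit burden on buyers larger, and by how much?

Market A: pre-tax P* = 24, Q* = 264; post-tax Q = 210; per-unit burden on buyers = 12.
Market B: pre-tax P* = 19, Q* = 31; post-tax Q = 3; per-unit burden on buyers = 14.
Difference: 12 vs 14 → market B is larger by 2.

Market B, by 2.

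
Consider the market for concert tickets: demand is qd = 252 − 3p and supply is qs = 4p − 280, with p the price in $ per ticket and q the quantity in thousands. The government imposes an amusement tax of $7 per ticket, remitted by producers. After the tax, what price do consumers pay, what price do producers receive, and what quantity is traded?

Consumers pay $80; producers receive $73; quantity = 12.

Without the tax, 252 − 3p = 4p − 280 gives 7p = 532, so p* = $76 and q* = 24.
With the tax collected from producers, supply shifts: qs = 4(p − 7) − 280.
Solving gives q = 12 with consumers paying $80 and producers receiving $73 (the $7 wedge).
The less price-elastic side of the market bears the larger share of a per-unit tax.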